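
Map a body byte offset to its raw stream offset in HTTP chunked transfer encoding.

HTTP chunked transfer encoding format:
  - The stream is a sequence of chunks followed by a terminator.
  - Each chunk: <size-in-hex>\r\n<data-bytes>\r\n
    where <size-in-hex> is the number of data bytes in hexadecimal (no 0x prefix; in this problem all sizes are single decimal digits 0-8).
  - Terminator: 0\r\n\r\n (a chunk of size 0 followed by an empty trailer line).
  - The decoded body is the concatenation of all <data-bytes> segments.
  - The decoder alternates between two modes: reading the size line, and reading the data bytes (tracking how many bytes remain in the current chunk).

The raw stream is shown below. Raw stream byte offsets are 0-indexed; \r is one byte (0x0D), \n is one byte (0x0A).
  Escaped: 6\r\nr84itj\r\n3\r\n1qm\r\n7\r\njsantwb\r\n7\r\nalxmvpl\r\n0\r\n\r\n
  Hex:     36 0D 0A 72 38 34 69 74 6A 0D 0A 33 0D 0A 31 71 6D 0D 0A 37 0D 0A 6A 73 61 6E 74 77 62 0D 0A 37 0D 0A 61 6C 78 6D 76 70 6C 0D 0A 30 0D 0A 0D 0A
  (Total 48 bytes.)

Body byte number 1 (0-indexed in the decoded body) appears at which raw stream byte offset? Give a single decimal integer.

Answer: 4

Derivation:
Chunk 1: stream[0..1]='6' size=0x6=6, data at stream[3..9]='r84itj' -> body[0..6], body so far='r84itj'
Chunk 2: stream[11..12]='3' size=0x3=3, data at stream[14..17]='1qm' -> body[6..9], body so far='r84itj1qm'
Chunk 3: stream[19..20]='7' size=0x7=7, data at stream[22..29]='jsantwb' -> body[9..16], body so far='r84itj1qmjsantwb'
Chunk 4: stream[31..32]='7' size=0x7=7, data at stream[34..41]='alxmvpl' -> body[16..23], body so far='r84itj1qmjsantwbalxmvpl'
Chunk 5: stream[43..44]='0' size=0 (terminator). Final body='r84itj1qmjsantwbalxmvpl' (23 bytes)
Body byte 1 at stream offset 4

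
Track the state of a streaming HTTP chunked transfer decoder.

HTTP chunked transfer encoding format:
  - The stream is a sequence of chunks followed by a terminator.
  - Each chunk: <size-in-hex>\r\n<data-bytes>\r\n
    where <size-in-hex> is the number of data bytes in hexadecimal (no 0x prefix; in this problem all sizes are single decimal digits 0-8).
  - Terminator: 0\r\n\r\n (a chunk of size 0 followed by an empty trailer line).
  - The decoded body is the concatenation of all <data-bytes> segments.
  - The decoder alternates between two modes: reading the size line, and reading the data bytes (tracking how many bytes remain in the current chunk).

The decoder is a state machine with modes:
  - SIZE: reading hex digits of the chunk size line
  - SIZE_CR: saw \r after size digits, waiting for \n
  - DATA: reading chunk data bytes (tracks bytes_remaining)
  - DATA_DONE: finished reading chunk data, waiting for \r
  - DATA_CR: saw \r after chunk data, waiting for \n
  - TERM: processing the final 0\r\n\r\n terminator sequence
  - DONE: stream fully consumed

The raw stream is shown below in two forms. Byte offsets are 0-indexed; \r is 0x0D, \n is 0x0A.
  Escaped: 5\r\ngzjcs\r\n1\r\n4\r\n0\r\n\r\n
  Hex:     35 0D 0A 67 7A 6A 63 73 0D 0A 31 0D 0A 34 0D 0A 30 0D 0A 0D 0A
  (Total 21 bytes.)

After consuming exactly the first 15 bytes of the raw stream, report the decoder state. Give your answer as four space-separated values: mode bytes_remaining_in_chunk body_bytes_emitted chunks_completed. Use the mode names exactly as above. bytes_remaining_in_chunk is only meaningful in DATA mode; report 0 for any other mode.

Answer: DATA_CR 0 6 1

Derivation:
Byte 0 = '5': mode=SIZE remaining=0 emitted=0 chunks_done=0
Byte 1 = 0x0D: mode=SIZE_CR remaining=0 emitted=0 chunks_done=0
Byte 2 = 0x0A: mode=DATA remaining=5 emitted=0 chunks_done=0
Byte 3 = 'g': mode=DATA remaining=4 emitted=1 chunks_done=0
Byte 4 = 'z': mode=DATA remaining=3 emitted=2 chunks_done=0
Byte 5 = 'j': mode=DATA remaining=2 emitted=3 chunks_done=0
Byte 6 = 'c': mode=DATA remaining=1 emitted=4 chunks_done=0
Byte 7 = 's': mode=DATA_DONE remaining=0 emitted=5 chunks_done=0
Byte 8 = 0x0D: mode=DATA_CR remaining=0 emitted=5 chunks_done=0
Byte 9 = 0x0A: mode=SIZE remaining=0 emitted=5 chunks_done=1
Byte 10 = '1': mode=SIZE remaining=0 emitted=5 chunks_done=1
Byte 11 = 0x0D: mode=SIZE_CR remaining=0 emitted=5 chunks_done=1
Byte 12 = 0x0A: mode=DATA remaining=1 emitted=5 chunks_done=1
Byte 13 = '4': mode=DATA_DONE remaining=0 emitted=6 chunks_done=1
Byte 14 = 0x0D: mode=DATA_CR remaining=0 emitted=6 chunks_done=1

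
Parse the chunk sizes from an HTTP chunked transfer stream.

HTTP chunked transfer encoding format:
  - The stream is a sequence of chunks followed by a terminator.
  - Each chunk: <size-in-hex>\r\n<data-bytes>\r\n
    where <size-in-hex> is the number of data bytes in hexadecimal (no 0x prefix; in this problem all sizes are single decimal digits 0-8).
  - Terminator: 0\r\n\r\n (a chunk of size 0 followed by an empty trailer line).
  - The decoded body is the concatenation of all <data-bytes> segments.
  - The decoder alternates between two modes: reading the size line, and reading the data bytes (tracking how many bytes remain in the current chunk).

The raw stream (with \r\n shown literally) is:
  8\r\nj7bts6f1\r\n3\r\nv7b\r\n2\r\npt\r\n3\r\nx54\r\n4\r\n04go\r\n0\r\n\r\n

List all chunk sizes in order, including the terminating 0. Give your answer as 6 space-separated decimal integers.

Answer: 8 3 2 3 4 0

Derivation:
Chunk 1: stream[0..1]='8' size=0x8=8, data at stream[3..11]='j7bts6f1' -> body[0..8], body so far='j7bts6f1'
Chunk 2: stream[13..14]='3' size=0x3=3, data at stream[16..19]='v7b' -> body[8..11], body so far='j7bts6f1v7b'
Chunk 3: stream[21..22]='2' size=0x2=2, data at stream[24..26]='pt' -> body[11..13], body so far='j7bts6f1v7bpt'
Chunk 4: stream[28..29]='3' size=0x3=3, data at stream[31..34]='x54' -> body[13..16], body so far='j7bts6f1v7bptx54'
Chunk 5: stream[36..37]='4' size=0x4=4, data at stream[39..43]='04go' -> body[16..20], body so far='j7bts6f1v7bptx5404go'
Chunk 6: stream[45..46]='0' size=0 (terminator). Final body='j7bts6f1v7bptx5404go' (20 bytes)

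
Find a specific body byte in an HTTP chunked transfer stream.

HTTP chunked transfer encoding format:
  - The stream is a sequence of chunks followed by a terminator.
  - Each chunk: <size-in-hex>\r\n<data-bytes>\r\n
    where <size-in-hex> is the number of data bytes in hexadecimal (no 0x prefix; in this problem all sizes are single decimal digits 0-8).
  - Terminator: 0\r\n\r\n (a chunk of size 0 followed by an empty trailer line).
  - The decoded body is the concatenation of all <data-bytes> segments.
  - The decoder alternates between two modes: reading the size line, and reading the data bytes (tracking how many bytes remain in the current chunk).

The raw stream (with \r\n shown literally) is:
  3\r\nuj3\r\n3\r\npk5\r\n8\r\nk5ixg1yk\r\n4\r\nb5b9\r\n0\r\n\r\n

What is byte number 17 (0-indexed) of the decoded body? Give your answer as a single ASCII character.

Answer: 9

Derivation:
Chunk 1: stream[0..1]='3' size=0x3=3, data at stream[3..6]='uj3' -> body[0..3], body so far='uj3'
Chunk 2: stream[8..9]='3' size=0x3=3, data at stream[11..14]='pk5' -> body[3..6], body so far='uj3pk5'
Chunk 3: stream[16..17]='8' size=0x8=8, data at stream[19..27]='k5ixg1yk' -> body[6..14], body so far='uj3pk5k5ixg1yk'
Chunk 4: stream[29..30]='4' size=0x4=4, data at stream[32..36]='b5b9' -> body[14..18], body so far='uj3pk5k5ixg1ykb5b9'
Chunk 5: stream[38..39]='0' size=0 (terminator). Final body='uj3pk5k5ixg1ykb5b9' (18 bytes)
Body byte 17 = '9'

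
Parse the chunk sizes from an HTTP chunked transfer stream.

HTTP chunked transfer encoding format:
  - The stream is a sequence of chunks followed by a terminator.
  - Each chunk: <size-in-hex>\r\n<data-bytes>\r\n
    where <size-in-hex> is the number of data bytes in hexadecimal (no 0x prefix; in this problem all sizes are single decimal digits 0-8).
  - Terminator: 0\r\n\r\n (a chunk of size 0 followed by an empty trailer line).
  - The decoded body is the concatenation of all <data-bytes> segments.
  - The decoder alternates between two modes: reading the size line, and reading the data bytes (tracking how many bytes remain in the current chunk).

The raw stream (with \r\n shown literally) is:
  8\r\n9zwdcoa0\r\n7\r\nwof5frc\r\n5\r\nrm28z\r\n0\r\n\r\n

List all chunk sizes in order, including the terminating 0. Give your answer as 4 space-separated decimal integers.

Answer: 8 7 5 0

Derivation:
Chunk 1: stream[0..1]='8' size=0x8=8, data at stream[3..11]='9zwdcoa0' -> body[0..8], body so far='9zwdcoa0'
Chunk 2: stream[13..14]='7' size=0x7=7, data at stream[16..23]='wof5frc' -> body[8..15], body so far='9zwdcoa0wof5frc'
Chunk 3: stream[25..26]='5' size=0x5=5, data at stream[28..33]='rm28z' -> body[15..20], body so far='9zwdcoa0wof5frcrm28z'
Chunk 4: stream[35..36]='0' size=0 (terminator). Final body='9zwdcoa0wof5frcrm28z' (20 bytes)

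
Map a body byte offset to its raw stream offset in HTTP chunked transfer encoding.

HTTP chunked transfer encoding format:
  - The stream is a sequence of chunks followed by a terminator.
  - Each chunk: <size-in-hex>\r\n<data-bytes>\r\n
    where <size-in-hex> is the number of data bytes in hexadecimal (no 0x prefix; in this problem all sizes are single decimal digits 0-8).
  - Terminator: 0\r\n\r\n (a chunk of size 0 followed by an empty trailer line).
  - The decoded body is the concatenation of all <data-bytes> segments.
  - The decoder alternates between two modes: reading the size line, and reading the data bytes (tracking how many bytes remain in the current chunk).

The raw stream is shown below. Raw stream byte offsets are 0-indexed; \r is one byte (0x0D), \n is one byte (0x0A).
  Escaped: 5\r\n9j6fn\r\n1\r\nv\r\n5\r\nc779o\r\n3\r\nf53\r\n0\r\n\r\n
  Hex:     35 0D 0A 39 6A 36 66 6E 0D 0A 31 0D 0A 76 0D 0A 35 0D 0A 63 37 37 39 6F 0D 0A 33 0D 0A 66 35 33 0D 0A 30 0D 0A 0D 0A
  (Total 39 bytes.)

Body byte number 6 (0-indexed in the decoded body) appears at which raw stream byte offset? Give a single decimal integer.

Chunk 1: stream[0..1]='5' size=0x5=5, data at stream[3..8]='9j6fn' -> body[0..5], body so far='9j6fn'
Chunk 2: stream[10..11]='1' size=0x1=1, data at stream[13..14]='v' -> body[5..6], body so far='9j6fnv'
Chunk 3: stream[16..17]='5' size=0x5=5, data at stream[19..24]='c779o' -> body[6..11], body so far='9j6fnvc779o'
Chunk 4: stream[26..27]='3' size=0x3=3, data at stream[29..32]='f53' -> body[11..14], body so far='9j6fnvc779of53'
Chunk 5: stream[34..35]='0' size=0 (terminator). Final body='9j6fnvc779of53' (14 bytes)
Body byte 6 at stream offset 19

Answer: 19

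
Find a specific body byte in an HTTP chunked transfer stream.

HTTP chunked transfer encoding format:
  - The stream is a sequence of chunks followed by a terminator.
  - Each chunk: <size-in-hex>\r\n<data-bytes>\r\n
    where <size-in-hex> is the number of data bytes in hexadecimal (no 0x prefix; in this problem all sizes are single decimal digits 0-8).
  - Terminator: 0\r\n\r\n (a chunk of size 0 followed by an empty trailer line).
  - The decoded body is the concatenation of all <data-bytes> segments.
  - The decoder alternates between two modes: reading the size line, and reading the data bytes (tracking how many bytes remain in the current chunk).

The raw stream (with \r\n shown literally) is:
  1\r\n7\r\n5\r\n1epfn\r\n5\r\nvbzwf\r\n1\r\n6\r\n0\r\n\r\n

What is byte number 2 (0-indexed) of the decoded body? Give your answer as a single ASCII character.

Chunk 1: stream[0..1]='1' size=0x1=1, data at stream[3..4]='7' -> body[0..1], body so far='7'
Chunk 2: stream[6..7]='5' size=0x5=5, data at stream[9..14]='1epfn' -> body[1..6], body so far='71epfn'
Chunk 3: stream[16..17]='5' size=0x5=5, data at stream[19..24]='vbzwf' -> body[6..11], body so far='71epfnvbzwf'
Chunk 4: stream[26..27]='1' size=0x1=1, data at stream[29..30]='6' -> body[11..12], body so far='71epfnvbzwf6'
Chunk 5: stream[32..33]='0' size=0 (terminator). Final body='71epfnvbzwf6' (12 bytes)
Body byte 2 = 'e'

Answer: e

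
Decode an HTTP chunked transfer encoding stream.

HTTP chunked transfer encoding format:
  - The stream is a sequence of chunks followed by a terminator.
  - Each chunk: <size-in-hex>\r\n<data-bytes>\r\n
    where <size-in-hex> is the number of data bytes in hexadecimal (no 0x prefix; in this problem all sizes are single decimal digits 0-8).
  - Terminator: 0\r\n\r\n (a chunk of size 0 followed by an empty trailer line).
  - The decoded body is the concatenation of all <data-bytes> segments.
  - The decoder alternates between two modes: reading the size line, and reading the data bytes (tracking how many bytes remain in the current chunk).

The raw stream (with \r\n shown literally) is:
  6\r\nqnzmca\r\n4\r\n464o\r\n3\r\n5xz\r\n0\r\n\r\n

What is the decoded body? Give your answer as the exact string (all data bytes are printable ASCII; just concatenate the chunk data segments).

Answer: qnzmca464o5xz

Derivation:
Chunk 1: stream[0..1]='6' size=0x6=6, data at stream[3..9]='qnzmca' -> body[0..6], body so far='qnzmca'
Chunk 2: stream[11..12]='4' size=0x4=4, data at stream[14..18]='464o' -> body[6..10], body so far='qnzmca464o'
Chunk 3: stream[20..21]='3' size=0x3=3, data at stream[23..26]='5xz' -> body[10..13], body so far='qnzmca464o5xz'
Chunk 4: stream[28..29]='0' size=0 (terminator). Final body='qnzmca464o5xz' (13 bytes)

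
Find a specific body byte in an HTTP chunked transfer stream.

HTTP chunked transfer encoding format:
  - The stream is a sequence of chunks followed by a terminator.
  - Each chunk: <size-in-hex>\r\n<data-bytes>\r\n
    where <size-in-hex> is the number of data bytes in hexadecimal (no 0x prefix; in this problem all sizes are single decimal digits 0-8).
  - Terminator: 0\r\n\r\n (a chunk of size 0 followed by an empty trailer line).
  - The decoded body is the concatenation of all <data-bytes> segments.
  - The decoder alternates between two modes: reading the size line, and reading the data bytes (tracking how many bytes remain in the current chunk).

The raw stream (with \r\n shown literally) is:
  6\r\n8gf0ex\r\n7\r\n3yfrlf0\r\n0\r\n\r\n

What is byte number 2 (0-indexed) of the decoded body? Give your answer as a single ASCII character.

Chunk 1: stream[0..1]='6' size=0x6=6, data at stream[3..9]='8gf0ex' -> body[0..6], body so far='8gf0ex'
Chunk 2: stream[11..12]='7' size=0x7=7, data at stream[14..21]='3yfrlf0' -> body[6..13], body so far='8gf0ex3yfrlf0'
Chunk 3: stream[23..24]='0' size=0 (terminator). Final body='8gf0ex3yfrlf0' (13 bytes)
Body byte 2 = 'f'

Answer: f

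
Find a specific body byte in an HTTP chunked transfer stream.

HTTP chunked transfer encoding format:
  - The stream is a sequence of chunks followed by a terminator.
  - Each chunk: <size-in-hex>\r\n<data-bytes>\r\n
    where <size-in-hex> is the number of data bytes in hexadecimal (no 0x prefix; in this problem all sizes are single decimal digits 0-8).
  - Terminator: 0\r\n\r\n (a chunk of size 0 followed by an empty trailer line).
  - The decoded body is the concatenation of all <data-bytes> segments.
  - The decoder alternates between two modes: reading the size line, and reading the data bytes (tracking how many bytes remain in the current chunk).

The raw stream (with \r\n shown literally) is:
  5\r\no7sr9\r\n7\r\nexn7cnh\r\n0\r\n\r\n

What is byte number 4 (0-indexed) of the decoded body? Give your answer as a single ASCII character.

Answer: 9

Derivation:
Chunk 1: stream[0..1]='5' size=0x5=5, data at stream[3..8]='o7sr9' -> body[0..5], body so far='o7sr9'
Chunk 2: stream[10..11]='7' size=0x7=7, data at stream[13..20]='exn7cnh' -> body[5..12], body so far='o7sr9exn7cnh'
Chunk 3: stream[22..23]='0' size=0 (terminator). Final body='o7sr9exn7cnh' (12 bytes)
Body byte 4 = '9'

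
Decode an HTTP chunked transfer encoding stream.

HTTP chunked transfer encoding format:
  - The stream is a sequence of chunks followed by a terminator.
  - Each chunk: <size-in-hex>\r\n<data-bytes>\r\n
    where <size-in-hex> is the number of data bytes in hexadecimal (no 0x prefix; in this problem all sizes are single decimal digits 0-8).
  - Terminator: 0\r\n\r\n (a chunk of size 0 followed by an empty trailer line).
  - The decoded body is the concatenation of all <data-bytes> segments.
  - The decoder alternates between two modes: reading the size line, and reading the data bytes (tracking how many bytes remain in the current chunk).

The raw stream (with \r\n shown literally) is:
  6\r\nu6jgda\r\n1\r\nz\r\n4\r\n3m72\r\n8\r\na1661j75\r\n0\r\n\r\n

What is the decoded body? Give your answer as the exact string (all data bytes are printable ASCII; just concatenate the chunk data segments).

Chunk 1: stream[0..1]='6' size=0x6=6, data at stream[3..9]='u6jgda' -> body[0..6], body so far='u6jgda'
Chunk 2: stream[11..12]='1' size=0x1=1, data at stream[14..15]='z' -> body[6..7], body so far='u6jgdaz'
Chunk 3: stream[17..18]='4' size=0x4=4, data at stream[20..24]='3m72' -> body[7..11], body so far='u6jgdaz3m72'
Chunk 4: stream[26..27]='8' size=0x8=8, data at stream[29..37]='a1661j75' -> body[11..19], body so far='u6jgdaz3m72a1661j75'
Chunk 5: stream[39..40]='0' size=0 (terminator). Final body='u6jgdaz3m72a1661j75' (19 bytes)

Answer: u6jgdaz3m72a1661j75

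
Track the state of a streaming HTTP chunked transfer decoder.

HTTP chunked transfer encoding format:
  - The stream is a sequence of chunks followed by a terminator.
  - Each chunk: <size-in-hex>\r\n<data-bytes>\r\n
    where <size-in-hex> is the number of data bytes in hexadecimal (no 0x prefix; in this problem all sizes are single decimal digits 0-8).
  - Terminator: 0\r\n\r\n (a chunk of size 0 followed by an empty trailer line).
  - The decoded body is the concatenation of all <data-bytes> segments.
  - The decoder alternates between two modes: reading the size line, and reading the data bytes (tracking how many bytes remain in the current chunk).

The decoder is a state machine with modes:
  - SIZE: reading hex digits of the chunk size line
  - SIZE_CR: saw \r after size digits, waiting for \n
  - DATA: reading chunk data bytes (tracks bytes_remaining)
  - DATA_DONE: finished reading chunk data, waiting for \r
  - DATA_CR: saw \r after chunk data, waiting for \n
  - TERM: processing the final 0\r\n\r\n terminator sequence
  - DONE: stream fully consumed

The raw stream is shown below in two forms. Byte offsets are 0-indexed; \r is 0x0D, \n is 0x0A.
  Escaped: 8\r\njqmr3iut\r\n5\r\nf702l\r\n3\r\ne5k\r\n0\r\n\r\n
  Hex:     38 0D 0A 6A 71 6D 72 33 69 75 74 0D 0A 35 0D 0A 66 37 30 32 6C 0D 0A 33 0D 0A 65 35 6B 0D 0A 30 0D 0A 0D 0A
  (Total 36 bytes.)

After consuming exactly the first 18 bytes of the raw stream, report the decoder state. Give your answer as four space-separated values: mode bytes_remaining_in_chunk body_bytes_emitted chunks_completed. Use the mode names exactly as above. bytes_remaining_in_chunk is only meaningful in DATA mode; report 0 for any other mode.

Answer: DATA 3 10 1

Derivation:
Byte 0 = '8': mode=SIZE remaining=0 emitted=0 chunks_done=0
Byte 1 = 0x0D: mode=SIZE_CR remaining=0 emitted=0 chunks_done=0
Byte 2 = 0x0A: mode=DATA remaining=8 emitted=0 chunks_done=0
Byte 3 = 'j': mode=DATA remaining=7 emitted=1 chunks_done=0
Byte 4 = 'q': mode=DATA remaining=6 emitted=2 chunks_done=0
Byte 5 = 'm': mode=DATA remaining=5 emitted=3 chunks_done=0
Byte 6 = 'r': mode=DATA remaining=4 emitted=4 chunks_done=0
Byte 7 = '3': mode=DATA remaining=3 emitted=5 chunks_done=0
Byte 8 = 'i': mode=DATA remaining=2 emitted=6 chunks_done=0
Byte 9 = 'u': mode=DATA remaining=1 emitted=7 chunks_done=0
Byte 10 = 't': mode=DATA_DONE remaining=0 emitted=8 chunks_done=0
Byte 11 = 0x0D: mode=DATA_CR remaining=0 emitted=8 chunks_done=0
Byte 12 = 0x0A: mode=SIZE remaining=0 emitted=8 chunks_done=1
Byte 13 = '5': mode=SIZE remaining=0 emitted=8 chunks_done=1
Byte 14 = 0x0D: mode=SIZE_CR remaining=0 emitted=8 chunks_done=1
Byte 15 = 0x0A: mode=DATA remaining=5 emitted=8 chunks_done=1
Byte 16 = 'f': mode=DATA remaining=4 emitted=9 chunks_done=1
Byte 17 = '7': mode=DATA remaining=3 emitted=10 chunks_done=1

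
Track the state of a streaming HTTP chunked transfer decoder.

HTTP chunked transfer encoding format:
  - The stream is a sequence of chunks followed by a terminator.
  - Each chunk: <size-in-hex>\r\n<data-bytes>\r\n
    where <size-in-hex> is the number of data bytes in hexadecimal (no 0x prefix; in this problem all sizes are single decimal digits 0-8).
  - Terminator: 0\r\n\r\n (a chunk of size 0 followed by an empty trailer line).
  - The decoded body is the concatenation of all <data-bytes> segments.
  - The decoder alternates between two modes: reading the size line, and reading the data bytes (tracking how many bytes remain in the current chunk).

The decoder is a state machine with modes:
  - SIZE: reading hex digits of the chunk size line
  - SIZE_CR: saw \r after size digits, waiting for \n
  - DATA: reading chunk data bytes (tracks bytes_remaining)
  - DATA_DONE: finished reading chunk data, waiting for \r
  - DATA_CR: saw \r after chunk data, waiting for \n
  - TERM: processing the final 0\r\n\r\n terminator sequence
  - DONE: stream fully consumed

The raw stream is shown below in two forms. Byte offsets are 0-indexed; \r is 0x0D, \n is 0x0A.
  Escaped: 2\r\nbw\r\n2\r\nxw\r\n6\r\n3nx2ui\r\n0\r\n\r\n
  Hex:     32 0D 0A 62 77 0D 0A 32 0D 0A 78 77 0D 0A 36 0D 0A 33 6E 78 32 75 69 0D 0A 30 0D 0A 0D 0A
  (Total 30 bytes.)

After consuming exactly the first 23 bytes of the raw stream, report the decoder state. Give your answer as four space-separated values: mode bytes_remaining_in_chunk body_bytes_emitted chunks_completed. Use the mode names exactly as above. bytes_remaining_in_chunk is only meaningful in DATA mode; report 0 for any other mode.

Answer: DATA_DONE 0 10 2

Derivation:
Byte 0 = '2': mode=SIZE remaining=0 emitted=0 chunks_done=0
Byte 1 = 0x0D: mode=SIZE_CR remaining=0 emitted=0 chunks_done=0
Byte 2 = 0x0A: mode=DATA remaining=2 emitted=0 chunks_done=0
Byte 3 = 'b': mode=DATA remaining=1 emitted=1 chunks_done=0
Byte 4 = 'w': mode=DATA_DONE remaining=0 emitted=2 chunks_done=0
Byte 5 = 0x0D: mode=DATA_CR remaining=0 emitted=2 chunks_done=0
Byte 6 = 0x0A: mode=SIZE remaining=0 emitted=2 chunks_done=1
Byte 7 = '2': mode=SIZE remaining=0 emitted=2 chunks_done=1
Byte 8 = 0x0D: mode=SIZE_CR remaining=0 emitted=2 chunks_done=1
Byte 9 = 0x0A: mode=DATA remaining=2 emitted=2 chunks_done=1
Byte 10 = 'x': mode=DATA remaining=1 emitted=3 chunks_done=1
Byte 11 = 'w': mode=DATA_DONE remaining=0 emitted=4 chunks_done=1
Byte 12 = 0x0D: mode=DATA_CR remaining=0 emitted=4 chunks_done=1
Byte 13 = 0x0A: mode=SIZE remaining=0 emitted=4 chunks_done=2
Byte 14 = '6': mode=SIZE remaining=0 emitted=4 chunks_done=2
Byte 15 = 0x0D: mode=SIZE_CR remaining=0 emitted=4 chunks_done=2
Byte 16 = 0x0A: mode=DATA remaining=6 emitted=4 chunks_done=2
Byte 17 = '3': mode=DATA remaining=5 emitted=5 chunks_done=2
Byte 18 = 'n': mode=DATA remaining=4 emitted=6 chunks_done=2
Byte 19 = 'x': mode=DATA remaining=3 emitted=7 chunks_done=2
Byte 20 = '2': mode=DATA remaining=2 emitted=8 chunks_done=2
Byte 21 = 'u': mode=DATA remaining=1 emitted=9 chunks_done=2
Byte 22 = 'i': mode=DATA_DONE remaining=0 emitted=10 chunks_done=2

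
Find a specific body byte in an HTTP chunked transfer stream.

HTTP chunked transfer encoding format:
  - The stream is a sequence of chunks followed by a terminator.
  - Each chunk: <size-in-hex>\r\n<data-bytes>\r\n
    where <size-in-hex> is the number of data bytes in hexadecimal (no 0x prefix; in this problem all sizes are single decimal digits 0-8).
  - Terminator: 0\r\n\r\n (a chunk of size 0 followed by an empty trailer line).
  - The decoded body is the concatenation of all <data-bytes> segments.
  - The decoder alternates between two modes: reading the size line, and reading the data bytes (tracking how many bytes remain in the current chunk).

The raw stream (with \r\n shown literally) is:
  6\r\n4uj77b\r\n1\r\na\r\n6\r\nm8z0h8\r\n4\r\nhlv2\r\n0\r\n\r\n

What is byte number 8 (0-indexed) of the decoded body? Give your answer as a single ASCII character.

Chunk 1: stream[0..1]='6' size=0x6=6, data at stream[3..9]='4uj77b' -> body[0..6], body so far='4uj77b'
Chunk 2: stream[11..12]='1' size=0x1=1, data at stream[14..15]='a' -> body[6..7], body so far='4uj77ba'
Chunk 3: stream[17..18]='6' size=0x6=6, data at stream[20..26]='m8z0h8' -> body[7..13], body so far='4uj77bam8z0h8'
Chunk 4: stream[28..29]='4' size=0x4=4, data at stream[31..35]='hlv2' -> body[13..17], body so far='4uj77bam8z0h8hlv2'
Chunk 5: stream[37..38]='0' size=0 (terminator). Final body='4uj77bam8z0h8hlv2' (17 bytes)
Body byte 8 = '8'

Answer: 8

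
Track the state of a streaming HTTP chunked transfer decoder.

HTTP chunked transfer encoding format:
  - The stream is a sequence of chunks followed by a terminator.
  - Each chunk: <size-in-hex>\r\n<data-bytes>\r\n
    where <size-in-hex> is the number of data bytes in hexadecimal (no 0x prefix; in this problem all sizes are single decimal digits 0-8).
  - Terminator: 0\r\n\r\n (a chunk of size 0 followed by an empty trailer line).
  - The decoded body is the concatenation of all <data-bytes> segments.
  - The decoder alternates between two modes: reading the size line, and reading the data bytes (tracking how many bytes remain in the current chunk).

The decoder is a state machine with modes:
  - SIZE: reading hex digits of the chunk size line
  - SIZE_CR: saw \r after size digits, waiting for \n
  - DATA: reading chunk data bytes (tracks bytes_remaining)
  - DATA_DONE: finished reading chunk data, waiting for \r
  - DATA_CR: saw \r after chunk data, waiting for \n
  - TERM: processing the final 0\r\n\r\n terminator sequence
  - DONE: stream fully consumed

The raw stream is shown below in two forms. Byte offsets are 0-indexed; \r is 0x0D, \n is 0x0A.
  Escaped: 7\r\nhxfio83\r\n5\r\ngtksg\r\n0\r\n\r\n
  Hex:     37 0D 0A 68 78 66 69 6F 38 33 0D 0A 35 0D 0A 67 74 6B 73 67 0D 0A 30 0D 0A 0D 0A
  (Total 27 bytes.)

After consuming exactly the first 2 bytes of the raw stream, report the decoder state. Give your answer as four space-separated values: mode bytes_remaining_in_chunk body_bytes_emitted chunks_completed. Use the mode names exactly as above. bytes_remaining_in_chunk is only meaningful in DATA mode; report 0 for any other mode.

Answer: SIZE_CR 0 0 0

Derivation:
Byte 0 = '7': mode=SIZE remaining=0 emitted=0 chunks_done=0
Byte 1 = 0x0D: mode=SIZE_CR remaining=0 emitted=0 chunks_done=0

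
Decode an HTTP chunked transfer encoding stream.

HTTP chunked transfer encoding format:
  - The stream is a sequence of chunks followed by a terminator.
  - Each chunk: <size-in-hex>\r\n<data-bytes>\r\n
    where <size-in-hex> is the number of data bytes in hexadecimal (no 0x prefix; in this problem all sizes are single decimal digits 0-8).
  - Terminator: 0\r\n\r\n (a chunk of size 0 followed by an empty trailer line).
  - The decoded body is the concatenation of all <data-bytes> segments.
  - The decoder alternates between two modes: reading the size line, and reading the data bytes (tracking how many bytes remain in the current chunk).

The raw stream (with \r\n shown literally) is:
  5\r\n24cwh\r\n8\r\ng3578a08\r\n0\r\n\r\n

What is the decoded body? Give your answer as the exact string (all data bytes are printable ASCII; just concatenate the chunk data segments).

Chunk 1: stream[0..1]='5' size=0x5=5, data at stream[3..8]='24cwh' -> body[0..5], body so far='24cwh'
Chunk 2: stream[10..11]='8' size=0x8=8, data at stream[13..21]='g3578a08' -> body[5..13], body so far='24cwhg3578a08'
Chunk 3: stream[23..24]='0' size=0 (terminator). Final body='24cwhg3578a08' (13 bytes)

Answer: 24cwhg3578a08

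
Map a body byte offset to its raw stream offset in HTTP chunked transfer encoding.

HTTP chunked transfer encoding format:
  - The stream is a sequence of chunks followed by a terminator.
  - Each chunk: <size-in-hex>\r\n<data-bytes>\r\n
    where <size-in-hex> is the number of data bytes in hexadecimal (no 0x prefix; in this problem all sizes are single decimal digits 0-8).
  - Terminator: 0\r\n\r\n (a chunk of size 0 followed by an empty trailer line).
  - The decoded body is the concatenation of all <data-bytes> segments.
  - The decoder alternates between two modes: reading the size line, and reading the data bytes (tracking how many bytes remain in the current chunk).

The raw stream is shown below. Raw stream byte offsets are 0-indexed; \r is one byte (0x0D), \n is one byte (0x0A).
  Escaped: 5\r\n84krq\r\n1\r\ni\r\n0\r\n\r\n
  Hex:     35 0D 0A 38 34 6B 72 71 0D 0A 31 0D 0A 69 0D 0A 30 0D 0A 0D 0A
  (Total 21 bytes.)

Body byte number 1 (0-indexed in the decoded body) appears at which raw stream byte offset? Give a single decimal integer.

Answer: 4

Derivation:
Chunk 1: stream[0..1]='5' size=0x5=5, data at stream[3..8]='84krq' -> body[0..5], body so far='84krq'
Chunk 2: stream[10..11]='1' size=0x1=1, data at stream[13..14]='i' -> body[5..6], body so far='84krqi'
Chunk 3: stream[16..17]='0' size=0 (terminator). Final body='84krqi' (6 bytes)
Body byte 1 at stream offset 4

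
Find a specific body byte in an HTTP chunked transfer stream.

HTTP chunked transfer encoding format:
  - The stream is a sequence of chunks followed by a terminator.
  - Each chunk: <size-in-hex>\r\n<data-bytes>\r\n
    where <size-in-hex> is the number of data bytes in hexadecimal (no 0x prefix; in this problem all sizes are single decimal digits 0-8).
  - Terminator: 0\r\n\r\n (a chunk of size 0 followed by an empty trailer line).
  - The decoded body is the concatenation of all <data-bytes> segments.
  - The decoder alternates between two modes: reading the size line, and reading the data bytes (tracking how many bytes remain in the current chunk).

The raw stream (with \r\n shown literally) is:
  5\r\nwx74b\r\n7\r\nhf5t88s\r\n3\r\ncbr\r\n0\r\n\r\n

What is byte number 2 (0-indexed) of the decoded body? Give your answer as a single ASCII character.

Chunk 1: stream[0..1]='5' size=0x5=5, data at stream[3..8]='wx74b' -> body[0..5], body so far='wx74b'
Chunk 2: stream[10..11]='7' size=0x7=7, data at stream[13..20]='hf5t88s' -> body[5..12], body so far='wx74bhf5t88s'
Chunk 3: stream[22..23]='3' size=0x3=3, data at stream[25..28]='cbr' -> body[12..15], body so far='wx74bhf5t88scbr'
Chunk 4: stream[30..31]='0' size=0 (terminator). Final body='wx74bhf5t88scbr' (15 bytes)
Body byte 2 = '7'

Answer: 7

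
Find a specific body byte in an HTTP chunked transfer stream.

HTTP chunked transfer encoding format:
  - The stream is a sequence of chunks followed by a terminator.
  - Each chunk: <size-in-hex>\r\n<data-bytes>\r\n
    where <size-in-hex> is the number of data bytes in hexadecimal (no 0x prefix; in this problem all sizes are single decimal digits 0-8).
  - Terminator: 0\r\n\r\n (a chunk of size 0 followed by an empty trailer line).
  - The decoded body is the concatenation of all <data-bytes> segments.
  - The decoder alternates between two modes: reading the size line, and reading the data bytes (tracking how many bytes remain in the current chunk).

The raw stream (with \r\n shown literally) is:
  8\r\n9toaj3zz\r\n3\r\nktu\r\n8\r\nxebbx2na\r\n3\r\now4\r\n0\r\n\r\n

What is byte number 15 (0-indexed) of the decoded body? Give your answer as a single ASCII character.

Chunk 1: stream[0..1]='8' size=0x8=8, data at stream[3..11]='9toaj3zz' -> body[0..8], body so far='9toaj3zz'
Chunk 2: stream[13..14]='3' size=0x3=3, data at stream[16..19]='ktu' -> body[8..11], body so far='9toaj3zzktu'
Chunk 3: stream[21..22]='8' size=0x8=8, data at stream[24..32]='xebbx2na' -> body[11..19], body so far='9toaj3zzktuxebbx2na'
Chunk 4: stream[34..35]='3' size=0x3=3, data at stream[37..40]='ow4' -> body[19..22], body so far='9toaj3zzktuxebbx2naow4'
Chunk 5: stream[42..43]='0' size=0 (terminator). Final body='9toaj3zzktuxebbx2naow4' (22 bytes)
Body byte 15 = 'x'

Answer: x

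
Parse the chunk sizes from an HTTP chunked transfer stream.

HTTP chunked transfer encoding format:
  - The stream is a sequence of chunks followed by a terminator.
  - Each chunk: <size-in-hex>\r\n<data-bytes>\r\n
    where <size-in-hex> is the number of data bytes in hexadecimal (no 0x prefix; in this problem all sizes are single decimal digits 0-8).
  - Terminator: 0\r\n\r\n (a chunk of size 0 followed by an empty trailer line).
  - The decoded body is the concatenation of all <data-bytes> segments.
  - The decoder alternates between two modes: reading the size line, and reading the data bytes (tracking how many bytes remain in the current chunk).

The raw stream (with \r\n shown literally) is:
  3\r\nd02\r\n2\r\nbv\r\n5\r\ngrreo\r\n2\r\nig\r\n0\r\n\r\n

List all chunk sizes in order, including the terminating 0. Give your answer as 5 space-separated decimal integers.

Chunk 1: stream[0..1]='3' size=0x3=3, data at stream[3..6]='d02' -> body[0..3], body so far='d02'
Chunk 2: stream[8..9]='2' size=0x2=2, data at stream[11..13]='bv' -> body[3..5], body so far='d02bv'
Chunk 3: stream[15..16]='5' size=0x5=5, data at stream[18..23]='grreo' -> body[5..10], body so far='d02bvgrreo'
Chunk 4: stream[25..26]='2' size=0x2=2, data at stream[28..30]='ig' -> body[10..12], body so far='d02bvgrreoig'
Chunk 5: stream[32..33]='0' size=0 (terminator). Final body='d02bvgrreoig' (12 bytes)

Answer: 3 2 5 2 0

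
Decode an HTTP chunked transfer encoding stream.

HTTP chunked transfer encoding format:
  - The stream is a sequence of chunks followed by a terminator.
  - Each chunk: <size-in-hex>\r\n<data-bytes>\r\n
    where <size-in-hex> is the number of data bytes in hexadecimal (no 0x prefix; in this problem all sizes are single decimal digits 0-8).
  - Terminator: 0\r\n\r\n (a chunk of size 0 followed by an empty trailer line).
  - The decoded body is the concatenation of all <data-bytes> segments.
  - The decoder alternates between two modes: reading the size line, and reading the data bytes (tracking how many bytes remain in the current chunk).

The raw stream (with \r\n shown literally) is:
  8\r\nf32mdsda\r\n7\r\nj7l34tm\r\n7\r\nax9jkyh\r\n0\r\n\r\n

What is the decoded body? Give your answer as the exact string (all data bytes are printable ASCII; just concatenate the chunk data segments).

Chunk 1: stream[0..1]='8' size=0x8=8, data at stream[3..11]='f32mdsda' -> body[0..8], body so far='f32mdsda'
Chunk 2: stream[13..14]='7' size=0x7=7, data at stream[16..23]='j7l34tm' -> body[8..15], body so far='f32mdsdaj7l34tm'
Chunk 3: stream[25..26]='7' size=0x7=7, data at stream[28..35]='ax9jkyh' -> body[15..22], body so far='f32mdsdaj7l34tmax9jkyh'
Chunk 4: stream[37..38]='0' size=0 (terminator). Final body='f32mdsdaj7l34tmax9jkyh' (22 bytes)

Answer: f32mdsdaj7l34tmax9jkyh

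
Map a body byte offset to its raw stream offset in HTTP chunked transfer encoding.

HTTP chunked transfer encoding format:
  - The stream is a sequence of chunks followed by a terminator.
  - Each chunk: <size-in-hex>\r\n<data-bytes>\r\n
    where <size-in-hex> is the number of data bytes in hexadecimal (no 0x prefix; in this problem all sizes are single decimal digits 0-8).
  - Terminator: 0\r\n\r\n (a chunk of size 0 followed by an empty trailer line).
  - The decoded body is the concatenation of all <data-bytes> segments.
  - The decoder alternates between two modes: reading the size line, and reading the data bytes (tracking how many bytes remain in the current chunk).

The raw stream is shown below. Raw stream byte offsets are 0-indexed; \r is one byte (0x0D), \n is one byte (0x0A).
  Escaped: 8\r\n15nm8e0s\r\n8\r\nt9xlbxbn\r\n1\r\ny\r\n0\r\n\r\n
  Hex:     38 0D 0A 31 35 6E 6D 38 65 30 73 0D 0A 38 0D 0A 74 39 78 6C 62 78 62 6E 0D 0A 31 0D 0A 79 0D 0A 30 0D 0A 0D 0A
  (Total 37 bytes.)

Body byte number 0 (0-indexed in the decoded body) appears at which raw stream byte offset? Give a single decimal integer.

Chunk 1: stream[0..1]='8' size=0x8=8, data at stream[3..11]='15nm8e0s' -> body[0..8], body so far='15nm8e0s'
Chunk 2: stream[13..14]='8' size=0x8=8, data at stream[16..24]='t9xlbxbn' -> body[8..16], body so far='15nm8e0st9xlbxbn'
Chunk 3: stream[26..27]='1' size=0x1=1, data at stream[29..30]='y' -> body[16..17], body so far='15nm8e0st9xlbxbny'
Chunk 4: stream[32..33]='0' size=0 (terminator). Final body='15nm8e0st9xlbxbny' (17 bytes)
Body byte 0 at stream offset 3

Answer: 3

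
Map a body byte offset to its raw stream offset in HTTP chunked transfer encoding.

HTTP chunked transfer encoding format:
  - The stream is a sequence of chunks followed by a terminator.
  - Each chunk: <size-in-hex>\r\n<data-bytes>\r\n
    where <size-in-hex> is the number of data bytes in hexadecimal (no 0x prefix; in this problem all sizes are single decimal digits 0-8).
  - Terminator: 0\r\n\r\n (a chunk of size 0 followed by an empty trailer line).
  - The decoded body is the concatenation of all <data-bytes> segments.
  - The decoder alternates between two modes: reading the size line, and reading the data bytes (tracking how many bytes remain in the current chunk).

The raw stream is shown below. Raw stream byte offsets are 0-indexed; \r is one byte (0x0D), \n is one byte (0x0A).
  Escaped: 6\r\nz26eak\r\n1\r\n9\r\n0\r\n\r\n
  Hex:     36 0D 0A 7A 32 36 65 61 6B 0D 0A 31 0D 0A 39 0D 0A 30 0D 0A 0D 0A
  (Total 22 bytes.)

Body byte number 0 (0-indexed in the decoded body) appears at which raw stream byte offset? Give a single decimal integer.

Answer: 3

Derivation:
Chunk 1: stream[0..1]='6' size=0x6=6, data at stream[3..9]='z26eak' -> body[0..6], body so far='z26eak'
Chunk 2: stream[11..12]='1' size=0x1=1, data at stream[14..15]='9' -> body[6..7], body so far='z26eak9'
Chunk 3: stream[17..18]='0' size=0 (terminator). Final body='z26eak9' (7 bytes)
Body byte 0 at stream offset 3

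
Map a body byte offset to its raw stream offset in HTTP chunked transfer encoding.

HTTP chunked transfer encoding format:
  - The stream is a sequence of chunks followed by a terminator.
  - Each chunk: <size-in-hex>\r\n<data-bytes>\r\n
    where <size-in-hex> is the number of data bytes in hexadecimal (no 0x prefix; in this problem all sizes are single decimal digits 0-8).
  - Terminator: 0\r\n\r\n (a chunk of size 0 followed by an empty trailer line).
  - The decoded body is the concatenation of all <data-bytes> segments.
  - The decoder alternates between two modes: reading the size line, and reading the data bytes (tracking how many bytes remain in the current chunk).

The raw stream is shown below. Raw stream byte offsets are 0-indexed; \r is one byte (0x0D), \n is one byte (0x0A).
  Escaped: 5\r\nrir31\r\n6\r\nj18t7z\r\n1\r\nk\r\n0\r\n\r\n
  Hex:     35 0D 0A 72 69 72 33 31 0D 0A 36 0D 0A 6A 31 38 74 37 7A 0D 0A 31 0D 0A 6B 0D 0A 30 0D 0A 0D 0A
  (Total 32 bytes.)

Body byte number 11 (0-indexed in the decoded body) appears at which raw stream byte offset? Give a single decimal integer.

Chunk 1: stream[0..1]='5' size=0x5=5, data at stream[3..8]='rir31' -> body[0..5], body so far='rir31'
Chunk 2: stream[10..11]='6' size=0x6=6, data at stream[13..19]='j18t7z' -> body[5..11], body so far='rir31j18t7z'
Chunk 3: stream[21..22]='1' size=0x1=1, data at stream[24..25]='k' -> body[11..12], body so far='rir31j18t7zk'
Chunk 4: stream[27..28]='0' size=0 (terminator). Final body='rir31j18t7zk' (12 bytes)
Body byte 11 at stream offset 24

Answer: 24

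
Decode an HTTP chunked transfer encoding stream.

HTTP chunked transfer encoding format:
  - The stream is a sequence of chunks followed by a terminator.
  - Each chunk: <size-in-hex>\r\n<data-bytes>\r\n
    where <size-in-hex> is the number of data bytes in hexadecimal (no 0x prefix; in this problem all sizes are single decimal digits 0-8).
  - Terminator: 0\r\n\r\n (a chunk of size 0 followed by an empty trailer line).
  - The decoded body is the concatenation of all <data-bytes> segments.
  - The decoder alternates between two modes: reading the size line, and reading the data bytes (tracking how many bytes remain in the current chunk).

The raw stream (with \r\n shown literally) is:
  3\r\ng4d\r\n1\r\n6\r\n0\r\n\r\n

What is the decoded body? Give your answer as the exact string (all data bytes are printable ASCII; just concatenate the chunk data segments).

Chunk 1: stream[0..1]='3' size=0x3=3, data at stream[3..6]='g4d' -> body[0..3], body so far='g4d'
Chunk 2: stream[8..9]='1' size=0x1=1, data at stream[11..12]='6' -> body[3..4], body so far='g4d6'
Chunk 3: stream[14..15]='0' size=0 (terminator). Final body='g4d6' (4 bytes)

Answer: g4d6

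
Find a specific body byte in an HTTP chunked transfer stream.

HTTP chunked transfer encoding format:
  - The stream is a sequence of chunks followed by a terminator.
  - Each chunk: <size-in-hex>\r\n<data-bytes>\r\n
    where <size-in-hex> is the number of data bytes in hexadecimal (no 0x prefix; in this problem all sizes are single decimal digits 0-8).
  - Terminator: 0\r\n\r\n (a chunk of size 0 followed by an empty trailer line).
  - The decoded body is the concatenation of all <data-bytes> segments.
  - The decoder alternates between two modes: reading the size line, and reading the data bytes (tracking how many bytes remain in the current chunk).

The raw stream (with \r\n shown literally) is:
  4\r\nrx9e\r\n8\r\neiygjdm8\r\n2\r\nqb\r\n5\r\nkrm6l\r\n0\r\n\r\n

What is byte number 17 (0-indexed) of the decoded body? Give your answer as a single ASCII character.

Answer: 6

Derivation:
Chunk 1: stream[0..1]='4' size=0x4=4, data at stream[3..7]='rx9e' -> body[0..4], body so far='rx9e'
Chunk 2: stream[9..10]='8' size=0x8=8, data at stream[12..20]='eiygjdm8' -> body[4..12], body so far='rx9eeiygjdm8'
Chunk 3: stream[22..23]='2' size=0x2=2, data at stream[25..27]='qb' -> body[12..14], body so far='rx9eeiygjdm8qb'
Chunk 4: stream[29..30]='5' size=0x5=5, data at stream[32..37]='krm6l' -> body[14..19], body so far='rx9eeiygjdm8qbkrm6l'
Chunk 5: stream[39..40]='0' size=0 (terminator). Final body='rx9eeiygjdm8qbkrm6l' (19 bytes)
Body byte 17 = '6'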